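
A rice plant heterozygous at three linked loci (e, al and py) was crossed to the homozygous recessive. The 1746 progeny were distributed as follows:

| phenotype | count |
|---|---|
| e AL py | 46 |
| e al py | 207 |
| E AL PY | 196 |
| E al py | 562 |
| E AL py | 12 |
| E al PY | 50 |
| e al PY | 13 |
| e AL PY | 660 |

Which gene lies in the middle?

al

The two most frequent reciprocal classes, E al py and e AL PY, are the parental types, so the F1 was E al py / e AL PY.
The two rarest classes, E AL py and e al PY, are the double crossovers. Comparing them with the parentals, only the al allele has switched, so al is the middle locus and the order is py – al – e.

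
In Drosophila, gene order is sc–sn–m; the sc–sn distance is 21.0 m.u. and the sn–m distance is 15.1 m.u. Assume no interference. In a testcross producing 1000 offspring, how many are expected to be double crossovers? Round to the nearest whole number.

32

Map distances give recombination frequencies of 0.210 and 0.151 for the two intervals.
With no interference, expected double-crossover frequency = 0.210 × 0.151 = 0.03171.
Expected number = 0.03171 × 1000 = 31.71 ≈ 32.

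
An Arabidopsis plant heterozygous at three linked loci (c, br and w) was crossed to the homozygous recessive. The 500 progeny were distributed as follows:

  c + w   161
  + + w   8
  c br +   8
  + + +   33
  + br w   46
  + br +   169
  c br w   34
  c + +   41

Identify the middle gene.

The two most frequent reciprocal classes, c + w and + br +, are the parental types, so the F1 was c + w / + br +.
The two rarest classes, + + w and c br +, are the double crossovers. Comparing them with the parentals, only the c allele has switched, so c is the middle locus and the order is w – c – br.

c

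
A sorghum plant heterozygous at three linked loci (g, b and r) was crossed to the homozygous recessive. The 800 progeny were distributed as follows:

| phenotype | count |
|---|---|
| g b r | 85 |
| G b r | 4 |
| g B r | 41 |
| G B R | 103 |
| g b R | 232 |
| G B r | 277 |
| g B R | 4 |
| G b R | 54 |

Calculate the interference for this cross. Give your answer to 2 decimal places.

0.68

The two most frequent reciprocal classes, g b R and G B r, are the parental types, so the F1 was g b R / G B r.
The two rarest classes, g B R and G b r, are the double crossovers. Comparing them with the parentals, only the b allele has switched, so b is the middle locus and the order is r – b – g.
r–b: (188 + 8)/800 = 0.2450; b–g: (95 + 8)/800 = 0.1288.
Expected DCO frequency = 0.2450 × 0.1288 ≈ 0.03156; observed = 8/800 ≈ 0.01000.
Coefficient of coincidence = 0.01000/0.03156 ≈ 0.32; interference = 1 − 0.32 = 0.68.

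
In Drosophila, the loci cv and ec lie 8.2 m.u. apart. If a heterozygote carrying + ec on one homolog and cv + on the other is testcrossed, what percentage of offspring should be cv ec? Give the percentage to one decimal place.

A map distance of 8.2 m.u. corresponds to a recombination frequency of 0.082.
The F1 is + ec / cv +, so cv ec is a recombinant gamete class with expected frequency r/2 = 0.082/2 = 0.0410.
That is 0.0410 = 4.1% of the progeny.

4.1%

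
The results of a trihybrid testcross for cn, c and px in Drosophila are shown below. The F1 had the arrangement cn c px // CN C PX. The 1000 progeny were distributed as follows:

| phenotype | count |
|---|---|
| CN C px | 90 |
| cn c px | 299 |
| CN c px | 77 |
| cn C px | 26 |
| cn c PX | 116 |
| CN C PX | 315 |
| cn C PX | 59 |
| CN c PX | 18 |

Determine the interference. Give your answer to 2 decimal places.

The two rarest classes, cn C px and CN c PX, are the double crossovers. Comparing them with the parentals, only the c allele has switched, so c is the middle locus and the order is cn – c – px.
cn–c: (136 + 44)/1000 = 0.1800; c–px: (206 + 44)/1000 = 0.2500.
Expected DCO frequency = 0.1800 × 0.2500 ≈ 0.04500; observed = 44/1000 ≈ 0.04400.
Coefficient of coincidence = 0.04400/0.04500 ≈ 0.98; interference = 1 − 0.98 = 0.02.

0.02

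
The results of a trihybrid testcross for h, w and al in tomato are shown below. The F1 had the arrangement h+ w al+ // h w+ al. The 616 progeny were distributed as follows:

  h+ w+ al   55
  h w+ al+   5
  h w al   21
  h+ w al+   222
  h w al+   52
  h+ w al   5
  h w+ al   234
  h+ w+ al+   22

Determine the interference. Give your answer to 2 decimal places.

The two rarest classes, h+ w al and h w+ al+, are the double crossovers. Comparing them with the parentals, only the al allele has switched, so al is the middle locus and the order is h – al – w.
h–al: (107 + 10)/616 = 0.1899; al–w: (43 + 10)/616 = 0.0860.
Expected DCO frequency = 0.1899 × 0.0860 ≈ 0.01633; observed = 10/616 ≈ 0.01623.
Coefficient of coincidence = 0.01623/0.01633 ≈ 0.99; interference = 1 − 0.99 = 0.01.

0.01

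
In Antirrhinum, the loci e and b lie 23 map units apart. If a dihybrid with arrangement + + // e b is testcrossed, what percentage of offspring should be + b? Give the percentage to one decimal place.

A map distance of 23 map units corresponds to a recombination frequency of 0.230.
The F1 is + + / e b, so + b is a recombinant gamete class with expected frequency r/2 = 0.230/2 = 0.1150.
That is 0.1150 = 11.5% of the progeny.

11.5%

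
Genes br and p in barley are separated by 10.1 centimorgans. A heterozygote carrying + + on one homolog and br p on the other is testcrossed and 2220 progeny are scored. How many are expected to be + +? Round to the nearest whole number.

998

A map distance of 10.1 centimorgans corresponds to a recombination frequency of 0.101.
The F1 is + + / br p, so + + is a parental gamete class with expected frequency (1 − r)/2 = 0.899/2 = 0.4495.
Expected number = 0.4495 × 2220 = 997.89 ≈ 998.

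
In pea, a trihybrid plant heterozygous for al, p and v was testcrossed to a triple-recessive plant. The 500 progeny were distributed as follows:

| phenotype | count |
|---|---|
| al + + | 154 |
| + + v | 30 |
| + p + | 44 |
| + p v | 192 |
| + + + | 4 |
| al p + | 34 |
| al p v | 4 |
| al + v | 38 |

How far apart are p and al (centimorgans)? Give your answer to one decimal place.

14.4 centimorgans

The two most frequent reciprocal classes, + p v and al + +, are the parental types, so the F1 was + p v / al + +.
The two rarest classes, al p v and + + +, are the double crossovers. Comparing them with the parentals, only the al allele has switched, so al is the middle locus and the order is v – al – p.
Crossovers in the al–p interval produce the single-crossover classes + + v and al p + (30 + 34 = 64) plus the double crossovers (8).
RF(al–p) = (64 + 8) / 500 = 72/500 = 0.1440 → 14.4 centimorgans.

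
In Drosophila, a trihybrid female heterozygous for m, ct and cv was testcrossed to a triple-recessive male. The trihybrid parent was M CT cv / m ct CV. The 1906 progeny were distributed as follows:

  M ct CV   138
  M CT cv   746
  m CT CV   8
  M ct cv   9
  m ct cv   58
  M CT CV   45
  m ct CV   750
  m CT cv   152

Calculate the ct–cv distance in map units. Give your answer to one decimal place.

6.3 map units

The two rarest classes, M ct cv and m CT CV, are the double crossovers. Comparing them with the parentals, only the ct allele has switched, so ct is the middle locus and the order is m – ct – cv.
Crossovers in the ct–cv interval produce the single-crossover classes M CT CV and m ct cv (45 + 58 = 103) plus the double crossovers (17).
RF(ct–cv) = (103 + 17) / 1906 = 120/1906 = 0.0630 → 6.3 map units.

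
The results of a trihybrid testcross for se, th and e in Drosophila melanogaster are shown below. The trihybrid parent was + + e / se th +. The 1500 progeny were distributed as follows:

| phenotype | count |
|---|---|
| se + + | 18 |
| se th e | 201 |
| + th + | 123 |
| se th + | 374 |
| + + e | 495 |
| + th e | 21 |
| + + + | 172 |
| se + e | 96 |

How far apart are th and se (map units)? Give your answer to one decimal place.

17.2 map units

The two rarest classes, + th e and se + +, are the double crossovers. Comparing them with the parentals, only the th allele has switched, so th is the middle locus and the order is se – th – e.
Crossovers in the se–th interval produce the single-crossover classes se + e and + th + (96 + 123 = 219) plus the double crossovers (39).
RF(se–th) = (219 + 39) / 1500 = 258/1500 = 0.1720 → 17.2 map units.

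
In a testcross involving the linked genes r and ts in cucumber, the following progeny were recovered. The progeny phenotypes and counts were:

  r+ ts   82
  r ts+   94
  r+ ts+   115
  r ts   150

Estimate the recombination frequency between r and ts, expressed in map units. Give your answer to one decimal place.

39.9 map units

The two most frequent classes, r+ ts+ (115) and r ts (150), are the parental types, so the F1 was r+ ts+ / r ts.
The recombinant classes are r+ ts and r ts+: 82 + 94 = 176.
Recombination frequency = 176/441 = 0.3991 ≈ 39.9%, i.e. 39.9 map units.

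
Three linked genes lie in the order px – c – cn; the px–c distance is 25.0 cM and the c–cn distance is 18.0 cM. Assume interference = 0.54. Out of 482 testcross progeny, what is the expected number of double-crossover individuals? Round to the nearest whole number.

Map distances give recombination frequencies of 0.250 and 0.180 for the two intervals.
With interference 0.54 (so coincidence = 0.46), expected double-crossover frequency = 0.250 × 0.180 × 0.46 = 0.02070.
Expected number = 0.02070 × 482 = 9.98 ≈ 10.

10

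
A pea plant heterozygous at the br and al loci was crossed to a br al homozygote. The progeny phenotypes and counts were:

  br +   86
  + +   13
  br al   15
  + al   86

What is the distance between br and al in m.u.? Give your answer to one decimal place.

The two most frequent classes, + al (86) and br + (86), are the parental types, so the F1 was + al / br +.
The recombinant classes are + + and br al: 13 + 15 = 28.
Recombination frequency = 28/200 = 0.1400 ≈ 14.0%, i.e. 14.0 m.u.

14.0 m.u.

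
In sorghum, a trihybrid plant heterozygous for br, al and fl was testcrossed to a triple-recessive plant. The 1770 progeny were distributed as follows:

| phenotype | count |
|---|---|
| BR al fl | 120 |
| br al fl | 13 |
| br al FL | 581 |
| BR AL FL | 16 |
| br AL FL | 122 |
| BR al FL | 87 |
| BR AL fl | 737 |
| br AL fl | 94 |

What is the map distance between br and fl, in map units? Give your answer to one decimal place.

The two most frequent reciprocal classes, BR AL fl and br al FL, are the parental types, so the F1 was BR AL fl / br al FL.
The two rarest classes, BR AL FL and br al fl, are the double crossovers. Comparing them with the parentals, only the fl allele has switched, so fl is the middle locus and the order is al – fl – br.
Crossovers in the fl–br interval produce the single-crossover classes br AL fl and BR al FL (94 + 87 = 181) plus the double crossovers (29).
RF(fl–br) = (181 + 29) / 1770 = 210/1770 = 0.1186 → 11.9 map units.

11.9 map units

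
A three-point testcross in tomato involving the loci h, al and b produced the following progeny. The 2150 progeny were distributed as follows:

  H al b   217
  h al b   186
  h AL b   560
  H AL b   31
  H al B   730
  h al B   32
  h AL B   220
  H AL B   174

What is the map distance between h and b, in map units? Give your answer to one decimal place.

23.3 map units

The two most frequent reciprocal classes, h AL b and H al B, are the parental types, so the F1 was h AL b / H al B.
The two rarest classes, H AL b and h al B, are the double crossovers. Comparing them with the parentals, only the h allele has switched, so h is the middle locus and the order is al – h – b.
Crossovers in the h–b interval produce the single-crossover classes h AL B and H al b (220 + 217 = 437) plus the double crossovers (63).
RF(h–b) = (437 + 63) / 2150 = 500/2150 = 0.2326 → 23.3 map units.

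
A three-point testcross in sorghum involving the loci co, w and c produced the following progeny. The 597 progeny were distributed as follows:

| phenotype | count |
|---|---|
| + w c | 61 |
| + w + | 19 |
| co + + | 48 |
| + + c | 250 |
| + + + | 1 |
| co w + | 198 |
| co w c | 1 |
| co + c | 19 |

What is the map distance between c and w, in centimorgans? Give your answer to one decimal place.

The two most frequent reciprocal classes, co w + and + + c, are the parental types, so the F1 was co w + / + + c.
The two rarest classes, co w c and + + +, are the double crossovers. Comparing them with the parentals, only the c allele has switched, so c is the middle locus and the order is co – c – w.
Crossovers in the c–w interval produce the single-crossover classes co + + and + w c (48 + 61 = 109) plus the double crossovers (2).
RF(c–w) = (109 + 2) / 597 = 111/597 = 0.1859 → 18.6 centimorgans.

18.6 centimorgans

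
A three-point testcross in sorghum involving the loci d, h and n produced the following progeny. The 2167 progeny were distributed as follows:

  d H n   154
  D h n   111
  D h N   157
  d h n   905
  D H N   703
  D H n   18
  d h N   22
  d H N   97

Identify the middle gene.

The two most frequent reciprocal classes, D H N and d h n, are the parental types, so the F1 was D H N / d h n.
The two rarest classes, D H n and d h N, are the double crossovers. Comparing them with the parentals, only the n allele has switched, so n is the middle locus and the order is h – n – d.

n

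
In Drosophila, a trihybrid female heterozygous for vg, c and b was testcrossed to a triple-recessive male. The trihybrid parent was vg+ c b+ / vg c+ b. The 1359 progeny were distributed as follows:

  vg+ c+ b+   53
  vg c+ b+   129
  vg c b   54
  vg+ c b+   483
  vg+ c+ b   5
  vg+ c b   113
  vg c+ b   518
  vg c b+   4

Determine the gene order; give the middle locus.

vg

The two rarest classes, vg c b+ and vg+ c+ b, are the double crossovers. Comparing them with the parentals, only the vg allele has switched, so vg is the middle locus and the order is c – vg – b.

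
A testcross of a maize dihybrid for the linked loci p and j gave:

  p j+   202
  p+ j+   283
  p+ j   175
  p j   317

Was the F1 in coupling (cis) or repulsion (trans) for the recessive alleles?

cis

The two most frequent classes are p+ j+ (283) and p j (317); these are the parental (non-recombinant) types.
So the F1 carried p+ j+ on one chromosome and p j on the other — the recessive alleles are on the same chromosome (cis / coupling).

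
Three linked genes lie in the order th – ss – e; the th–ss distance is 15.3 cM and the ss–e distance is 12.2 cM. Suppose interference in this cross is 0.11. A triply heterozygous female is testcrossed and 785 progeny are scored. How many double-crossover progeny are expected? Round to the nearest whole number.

Map distances give recombination frequencies of 0.153 and 0.122 for the two intervals.
With interference 0.11 (so coincidence = 0.89), expected double-crossover frequency = 0.153 × 0.122 × 0.89 = 0.01661.
Expected number = 0.01661 × 785 = 13.04 ≈ 13.

13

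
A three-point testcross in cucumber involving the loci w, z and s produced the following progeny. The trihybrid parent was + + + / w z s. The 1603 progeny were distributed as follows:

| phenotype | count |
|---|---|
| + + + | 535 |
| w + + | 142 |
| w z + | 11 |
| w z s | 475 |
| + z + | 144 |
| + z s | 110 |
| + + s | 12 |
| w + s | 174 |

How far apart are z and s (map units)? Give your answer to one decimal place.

The two rarest classes, + + s and w z +, are the double crossovers. Comparing them with the parentals, only the s allele has switched, so s is the middle locus and the order is w – s – z.
Crossovers in the s–z interval produce the single-crossover classes + z + and w + s (144 + 174 = 318) plus the double crossovers (23).
RF(s–z) = (318 + 23) / 1603 = 341/1603 = 0.2127 → 21.3 map units.

21.3 map units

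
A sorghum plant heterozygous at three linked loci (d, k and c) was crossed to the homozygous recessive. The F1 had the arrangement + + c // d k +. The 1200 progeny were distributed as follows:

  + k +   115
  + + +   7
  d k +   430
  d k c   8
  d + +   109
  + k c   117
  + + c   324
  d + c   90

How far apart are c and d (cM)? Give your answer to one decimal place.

18.3 cM

The two rarest classes, + + + and d k c, are the double crossovers. Comparing them with the parentals, only the c allele has switched, so c is the middle locus and the order is k – c – d.
Crossovers in the c–d interval produce the single-crossover classes d + c and + k + (90 + 115 = 205) plus the double crossovers (15).
RF(c–d) = (205 + 15) / 1200 = 220/1200 = 0.1833 → 18.3 cM.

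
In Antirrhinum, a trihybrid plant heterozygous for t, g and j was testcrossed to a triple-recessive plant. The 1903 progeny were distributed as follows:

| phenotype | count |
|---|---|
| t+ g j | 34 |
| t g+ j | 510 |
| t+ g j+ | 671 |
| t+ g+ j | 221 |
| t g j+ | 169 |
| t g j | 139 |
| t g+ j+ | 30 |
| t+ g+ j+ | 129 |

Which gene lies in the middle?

j

The two most frequent reciprocal classes, t g+ j and t+ g j+, are the parental types, so the F1 was t g+ j / t+ g j+.
The two rarest classes, t g+ j+ and t+ g j, are the double crossovers. Comparing them with the parentals, only the j allele has switched, so j is the middle locus and the order is g – j – t.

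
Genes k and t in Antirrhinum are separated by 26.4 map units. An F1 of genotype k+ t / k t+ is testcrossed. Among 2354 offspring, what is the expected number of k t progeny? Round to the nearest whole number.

A map distance of 26.4 map units corresponds to a recombination frequency of 0.264.
The F1 is k+ t / k t+, so k t is a recombinant gamete class with expected frequency r/2 = 0.264/2 = 0.1320.
Expected number = 0.1320 × 2354 = 310.73 ≈ 311.

311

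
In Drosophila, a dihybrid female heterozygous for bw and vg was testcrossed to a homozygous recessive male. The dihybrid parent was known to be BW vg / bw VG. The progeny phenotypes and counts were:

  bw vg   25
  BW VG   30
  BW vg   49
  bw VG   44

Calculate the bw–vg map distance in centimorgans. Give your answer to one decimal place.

37.2 centimorgans

The recombinant classes are BW VG and bw vg: 30 + 25 = 55.
Recombination frequency = 55/148 = 0.3716 ≈ 37.2%, i.e. 37.2 centimorgans.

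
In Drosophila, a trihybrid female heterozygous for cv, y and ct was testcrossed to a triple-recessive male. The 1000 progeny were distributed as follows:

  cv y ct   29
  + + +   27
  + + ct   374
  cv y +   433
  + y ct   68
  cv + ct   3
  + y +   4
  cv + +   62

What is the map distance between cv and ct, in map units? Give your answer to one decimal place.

The two most frequent reciprocal classes, cv y + and + + ct, are the parental types, so the F1 was cv y + / + + ct.
The two rarest classes, + y + and cv + ct, are the double crossovers. Comparing them with the parentals, only the cv allele has switched, so cv is the middle locus and the order is ct – cv – y.
Crossovers in the ct–cv interval produce the single-crossover classes cv y ct and + + + (29 + 27 = 56) plus the double crossovers (7).
RF(ct–cv) = (56 + 7) / 1000 = 63/1000 = 0.0630 → 6.3 map units.

6.3 map units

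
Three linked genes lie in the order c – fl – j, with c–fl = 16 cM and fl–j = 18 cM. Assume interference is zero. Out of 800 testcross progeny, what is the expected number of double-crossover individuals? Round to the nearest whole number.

Map distances give recombination frequencies of 0.160 and 0.180 for the two intervals.
With no interference, expected double-crossover frequency = 0.160 × 0.180 = 0.02880.
Expected number = 0.02880 × 800 = 23.04 ≈ 23.

23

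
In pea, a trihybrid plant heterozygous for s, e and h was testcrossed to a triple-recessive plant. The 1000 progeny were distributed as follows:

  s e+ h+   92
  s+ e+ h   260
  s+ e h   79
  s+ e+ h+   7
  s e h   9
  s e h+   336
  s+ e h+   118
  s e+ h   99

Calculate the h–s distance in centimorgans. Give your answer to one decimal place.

The two most frequent reciprocal classes, s e h+ and s+ e+ h, are the parental types, so the F1 was s e h+ / s+ e+ h.
The two rarest classes, s e h and s+ e+ h+, are the double crossovers. Comparing them with the parentals, only the h allele has switched, so h is the middle locus and the order is e – h – s.
Crossovers in the h–s interval produce the single-crossover classes s+ e h+ and s e+ h (118 + 99 = 217) plus the double crossovers (16).
RF(h–s) = (217 + 16) / 1000 = 233/1000 = 0.2330 → 23.3 centimorgans.

23.3 centimorgans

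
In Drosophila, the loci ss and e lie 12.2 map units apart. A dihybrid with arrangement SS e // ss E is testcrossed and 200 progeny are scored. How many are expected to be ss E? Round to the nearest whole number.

88

A map distance of 12.2 map units corresponds to a recombination frequency of 0.122.
The F1 is SS e / ss E, so ss E is a parental gamete class with expected frequency (1 − r)/2 = 0.878/2 = 0.4390.
Expected number = 0.4390 × 200 = 87.80 ≈ 88.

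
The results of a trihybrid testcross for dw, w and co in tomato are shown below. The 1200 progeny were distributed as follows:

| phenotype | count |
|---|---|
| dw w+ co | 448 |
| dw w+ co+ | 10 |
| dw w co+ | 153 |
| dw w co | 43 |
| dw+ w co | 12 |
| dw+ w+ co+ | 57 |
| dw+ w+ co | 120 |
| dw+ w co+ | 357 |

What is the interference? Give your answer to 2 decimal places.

0.27

The two most frequent reciprocal classes, dw+ w co+ and dw w+ co, are the parental types, so the F1 was dw+ w co+ / dw w+ co.
The two rarest classes, dw+ w co and dw w+ co+, are the double crossovers. Comparing them with the parentals, only the co allele has switched, so co is the middle locus and the order is dw – co – w.
dw–co: (273 + 22)/1200 = 0.2458; co–w: (100 + 22)/1200 = 0.1017.
Expected DCO frequency = 0.2458 × 0.1017 ≈ 0.02500; observed = 22/1200 ≈ 0.01833.
Coefficient of coincidence = 0.01833/0.02500 ≈ 0.73; interference = 1 − 0.73 = 0.27.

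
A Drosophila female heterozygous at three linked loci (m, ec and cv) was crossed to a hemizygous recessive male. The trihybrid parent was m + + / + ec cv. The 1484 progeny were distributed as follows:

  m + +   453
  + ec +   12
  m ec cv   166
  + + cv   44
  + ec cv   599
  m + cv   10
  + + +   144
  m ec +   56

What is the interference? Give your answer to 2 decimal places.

0.19

The two rarest classes, m + cv and + ec +, are the double crossovers. Comparing them with the parentals, only the cv allele has switched, so cv is the middle locus and the order is m – cv – ec.
m–cv: (310 + 22)/1484 = 0.2237; cv–ec: (100 + 22)/1484 = 0.0822.
Expected DCO frequency = 0.2237 × 0.0822 ≈ 0.01839; observed = 22/1484 ≈ 0.01482.
Coefficient of coincidence = 0.01482/0.01839 ≈ 0.81; interference = 1 − 0.81 = 0.19.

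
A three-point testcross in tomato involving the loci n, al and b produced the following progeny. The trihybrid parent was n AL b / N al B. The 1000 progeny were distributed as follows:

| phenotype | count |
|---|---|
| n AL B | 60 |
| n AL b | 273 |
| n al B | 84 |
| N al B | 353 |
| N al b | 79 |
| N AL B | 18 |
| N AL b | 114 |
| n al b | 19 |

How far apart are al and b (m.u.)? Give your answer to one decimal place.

The two rarest classes, n al b and N AL B, are the double crossovers. Comparing them with the parentals, only the al allele has switched, so al is the middle locus and the order is n – al – b.
Crossovers in the al–b interval produce the single-crossover classes n AL B and N al b (60 + 79 = 139) plus the double crossovers (37).
RF(al–b) = (139 + 37) / 1000 = 176/1000 = 0.1760 → 17.6 m.u.

17.6 m.u.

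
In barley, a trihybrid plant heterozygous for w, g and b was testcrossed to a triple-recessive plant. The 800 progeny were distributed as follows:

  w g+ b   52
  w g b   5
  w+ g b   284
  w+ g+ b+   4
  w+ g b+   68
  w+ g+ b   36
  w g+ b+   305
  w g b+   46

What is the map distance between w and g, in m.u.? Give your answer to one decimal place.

The two most frequent reciprocal classes, w+ g b and w g+ b+, are the parental types, so the F1 was w+ g b / w g+ b+.
The two rarest classes, w g b and w+ g+ b+, are the double crossovers. Comparing them with the parentals, only the w allele has switched, so w is the middle locus and the order is g – w – b.
Crossovers in the g–w interval produce the single-crossover classes w+ g+ b and w g b+ (36 + 46 = 82) plus the double crossovers (9).
RF(g–w) = (82 + 9) / 800 = 91/800 = 0.1138 → 11.4 m.u.

11.4 m.u.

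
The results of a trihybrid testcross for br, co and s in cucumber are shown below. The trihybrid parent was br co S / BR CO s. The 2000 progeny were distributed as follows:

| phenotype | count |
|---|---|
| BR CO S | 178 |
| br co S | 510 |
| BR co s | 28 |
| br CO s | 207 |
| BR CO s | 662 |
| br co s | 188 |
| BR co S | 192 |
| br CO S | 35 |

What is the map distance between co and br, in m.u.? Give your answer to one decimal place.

23.1 m.u.

The two rarest classes, br CO S and BR co s, are the double crossovers. Comparing them with the parentals, only the co allele has switched, so co is the middle locus and the order is s – co – br.
Crossovers in the co–br interval produce the single-crossover classes BR co S and br CO s (192 + 207 = 399) plus the double crossovers (63).
RF(co–br) = (399 + 63) / 2000 = 462/2000 = 0.2310 → 23.1 m.u.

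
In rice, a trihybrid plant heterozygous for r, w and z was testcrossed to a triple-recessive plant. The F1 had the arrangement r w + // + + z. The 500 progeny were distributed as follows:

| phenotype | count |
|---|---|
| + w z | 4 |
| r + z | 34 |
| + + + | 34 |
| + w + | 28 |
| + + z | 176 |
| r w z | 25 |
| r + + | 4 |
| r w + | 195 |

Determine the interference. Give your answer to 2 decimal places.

The two rarest classes, r + + and + w z, are the double crossovers. Comparing them with the parentals, only the w allele has switched, so w is the middle locus and the order is z – w – r.
z–w: (59 + 8)/500 = 0.1340; w–r: (62 + 8)/500 = 0.1400.
Expected DCO frequency = 0.1340 × 0.1400 ≈ 0.01876; observed = 8/500 ≈ 0.01600.
Coefficient of coincidence = 0.01600/0.01876 ≈ 0.85; interference = 1 − 0.85 = 0.15.

0.15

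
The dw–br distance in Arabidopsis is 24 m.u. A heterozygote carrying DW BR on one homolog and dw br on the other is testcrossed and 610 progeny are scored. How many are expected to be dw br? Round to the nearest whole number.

232

A map distance of 24 m.u. corresponds to a recombination frequency of 0.240.
The F1 is DW BR / dw br, so dw br is a parental gamete class with expected frequency (1 − r)/2 = 0.760/2 = 0.3800.
Expected number = 0.3800 × 610 = 231.80 ≈ 232.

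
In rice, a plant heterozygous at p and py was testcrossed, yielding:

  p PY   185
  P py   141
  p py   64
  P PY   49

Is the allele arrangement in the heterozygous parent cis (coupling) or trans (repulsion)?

trans

The two most frequent classes are P py (141) and p PY (185); these are the parental (non-recombinant) types.
So the F1 carried P py on one chromosome and p PY on the other — the recessive alleles are on opposite chromosomes (trans / repulsion).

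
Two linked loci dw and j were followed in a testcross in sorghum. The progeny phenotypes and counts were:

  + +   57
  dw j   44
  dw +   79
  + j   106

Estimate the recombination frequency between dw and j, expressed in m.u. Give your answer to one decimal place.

The two most frequent classes, + j (106) and dw + (79), are the parental types, so the F1 was + j / dw +.
The recombinant classes are + + and dw j: 57 + 44 = 101.
Recombination frequency = 101/286 = 0.3531 ≈ 35.3%, i.e. 35.3 m.u.

35.3 m.u.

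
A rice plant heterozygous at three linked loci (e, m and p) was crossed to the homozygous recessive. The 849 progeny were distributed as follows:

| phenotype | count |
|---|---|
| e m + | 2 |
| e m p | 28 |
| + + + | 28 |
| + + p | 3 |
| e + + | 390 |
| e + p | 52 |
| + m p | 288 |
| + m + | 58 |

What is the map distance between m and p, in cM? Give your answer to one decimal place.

13.5 cM

The two most frequent reciprocal classes, + m p and e + +, are the parental types, so the F1 was + m p / e + +.
The two rarest classes, + + p and e m +, are the double crossovers. Comparing them with the parentals, only the m allele has switched, so m is the middle locus and the order is e – m – p.
Crossovers in the m–p interval produce the single-crossover classes + m + and e + p (58 + 52 = 110) plus the double crossovers (5).
RF(m–p) = (110 + 5) / 849 = 115/849 = 0.1355 → 13.5 cM.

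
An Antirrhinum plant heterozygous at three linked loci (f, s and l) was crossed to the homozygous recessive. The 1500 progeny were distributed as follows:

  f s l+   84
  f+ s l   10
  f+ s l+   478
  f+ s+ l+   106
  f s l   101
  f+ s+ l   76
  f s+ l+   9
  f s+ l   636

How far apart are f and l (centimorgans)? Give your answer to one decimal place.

The two most frequent reciprocal classes, f+ s l+ and f s+ l, are the parental types, so the F1 was f+ s l+ / f s+ l.
The two rarest classes, f+ s l and f s+ l+, are the double crossovers. Comparing them with the parentals, only the l allele has switched, so l is the middle locus and the order is s – l – f.
Crossovers in the l–f interval produce the single-crossover classes f s l+ and f+ s+ l (84 + 76 = 160) plus the double crossovers (19).
RF(l–f) = (160 + 19) / 1500 = 179/1500 = 0.1193 → 11.9 centimorgans.

11.9 centimorgans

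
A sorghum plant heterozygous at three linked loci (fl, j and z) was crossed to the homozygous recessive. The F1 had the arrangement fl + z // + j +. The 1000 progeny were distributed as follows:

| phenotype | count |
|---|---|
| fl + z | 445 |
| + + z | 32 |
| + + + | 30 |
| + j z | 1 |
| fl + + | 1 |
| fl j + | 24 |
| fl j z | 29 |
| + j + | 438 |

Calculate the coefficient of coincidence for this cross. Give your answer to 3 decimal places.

0.565

The two rarest classes, fl + + and + j z, are the double crossovers. Comparing them with the parentals, only the z allele has switched, so z is the middle locus and the order is fl – z – j.
fl–z: (56 + 2)/1000 = 0.0580; z–j: (59 + 2)/1000 = 0.0610.
Expected DCO frequency = 0.0580 × 0.0610 ≈ 0.00354; observed = 2/1000 ≈ 0.00200.
Coefficient of coincidence = 0.00200/0.00354 ≈ 0.565.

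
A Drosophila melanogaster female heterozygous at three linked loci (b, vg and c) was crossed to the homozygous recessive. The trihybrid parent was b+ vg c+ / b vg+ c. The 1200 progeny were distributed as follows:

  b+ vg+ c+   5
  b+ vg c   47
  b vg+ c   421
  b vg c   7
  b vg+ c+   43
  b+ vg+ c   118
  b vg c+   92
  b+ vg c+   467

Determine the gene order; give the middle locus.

The two rarest classes, b+ vg+ c+ and b vg c, are the double crossovers. Comparing them with the parentals, only the vg allele has switched, so vg is the middle locus and the order is c – vg – b.

vg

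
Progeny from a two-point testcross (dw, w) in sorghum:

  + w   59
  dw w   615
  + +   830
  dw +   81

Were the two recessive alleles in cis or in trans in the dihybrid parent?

The two most frequent classes are + + (830) and dw w (615); these are the parental (non-recombinant) types.
So the F1 carried + + on one chromosome and dw w on the other — the recessive alleles are on the same chromosome (cis / coupling).

cis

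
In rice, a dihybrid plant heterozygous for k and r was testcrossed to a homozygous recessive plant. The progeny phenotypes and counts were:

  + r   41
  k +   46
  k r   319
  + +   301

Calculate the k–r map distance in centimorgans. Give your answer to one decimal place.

12.3 centimorgans

The two most frequent classes, + + (301) and k r (319), are the parental types, so the F1 was + + / k r.
The recombinant classes are + r and k +: 41 + 46 = 87.
Recombination frequency = 87/707 = 0.1231 ≈ 12.3%, i.e. 12.3 centimorgans.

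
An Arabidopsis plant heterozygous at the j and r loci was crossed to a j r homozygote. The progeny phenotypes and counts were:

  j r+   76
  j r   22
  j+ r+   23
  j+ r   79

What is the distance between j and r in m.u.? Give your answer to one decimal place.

22.5 m.u.

The two most frequent classes, j+ r (79) and j r+ (76), are the parental types, so the F1 was j+ r / j r+.
The recombinant classes are j+ r+ and j r: 23 + 22 = 45.
Recombination frequency = 45/200 = 0.2250 ≈ 22.5%, i.e. 22.5 m.u.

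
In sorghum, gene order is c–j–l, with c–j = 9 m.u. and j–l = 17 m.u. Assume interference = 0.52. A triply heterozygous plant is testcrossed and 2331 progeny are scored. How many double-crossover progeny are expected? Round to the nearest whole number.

17

Map distances give recombination frequencies of 0.090 and 0.170 for the two intervals.
With interference 0.52 (so coincidence = 0.48), expected double-crossover frequency = 0.090 × 0.170 × 0.48 = 0.00734.
Expected number = 0.00734 × 2331 = 17.12 ≈ 17.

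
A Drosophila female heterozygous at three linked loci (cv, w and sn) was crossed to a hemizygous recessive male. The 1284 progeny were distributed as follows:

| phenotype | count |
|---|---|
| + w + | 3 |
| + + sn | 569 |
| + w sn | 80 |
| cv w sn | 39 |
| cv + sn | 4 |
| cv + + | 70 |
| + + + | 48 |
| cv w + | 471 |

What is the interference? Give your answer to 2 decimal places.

The two most frequent reciprocal classes, + + sn and cv w +, are the parental types, so the F1 was + + sn / cv w +.
The two rarest classes, cv + sn and + w +, are the double crossovers. Comparing them with the parentals, only the cv allele has switched, so cv is the middle locus and the order is w – cv – sn.
w–cv: (150 + 7)/1284 = 0.1223; cv–sn: (87 + 7)/1284 = 0.0732.
Expected DCO frequency = 0.1223 × 0.0732 ≈ 0.00895; observed = 7/1284 ≈ 0.00545.
Coefficient of coincidence = 0.00545/0.00895 ≈ 0.61; interference = 1 − 0.61 = 0.39.

0.39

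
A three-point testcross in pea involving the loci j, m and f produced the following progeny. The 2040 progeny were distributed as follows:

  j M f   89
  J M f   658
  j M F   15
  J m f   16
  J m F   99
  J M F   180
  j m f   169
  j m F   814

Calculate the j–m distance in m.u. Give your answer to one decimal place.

The two most frequent reciprocal classes, J M f and j m F, are the parental types, so the F1 was J M f / j m F.
The two rarest classes, J m f and j M F, are the double crossovers. Comparing them with the parentals, only the m allele has switched, so m is the middle locus and the order is j – m – f.
Crossovers in the j–m interval produce the single-crossover classes j M f and J m F (89 + 99 = 188) plus the double crossovers (31).
RF(j–m) = (188 + 31) / 2040 = 219/2040 = 0.1074 → 10.7 m.u.

10.7 m.u.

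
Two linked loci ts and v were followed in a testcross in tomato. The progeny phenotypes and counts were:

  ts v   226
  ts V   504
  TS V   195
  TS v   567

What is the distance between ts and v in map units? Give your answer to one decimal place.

28.2 map units

The two most frequent classes, TS v (567) and ts V (504), are the parental types, so the F1 was TS v / ts V.
The recombinant classes are TS V and ts v: 195 + 226 = 421.
Recombination frequency = 421/1492 = 0.2822 ≈ 28.2%, i.e. 28.2 map units.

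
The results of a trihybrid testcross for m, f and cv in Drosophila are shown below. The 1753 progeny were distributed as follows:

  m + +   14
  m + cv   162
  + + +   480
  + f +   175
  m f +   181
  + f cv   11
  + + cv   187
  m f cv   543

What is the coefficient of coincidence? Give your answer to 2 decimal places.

0.31

The two most frequent reciprocal classes, + + + and m f cv, are the parental types, so the F1 was + + + / m f cv.
The two rarest classes, m + + and + f cv, are the double crossovers. Comparing them with the parentals, only the m allele has switched, so m is the middle locus and the order is f – m – cv.
f–m: (337 + 25)/1753 = 0.2065; m–cv: (368 + 25)/1753 = 0.2242.
Expected DCO frequency = 0.2065 × 0.2242 ≈ 0.04630; observed = 25/1753 ≈ 0.01426.
Coefficient of coincidence = 0.01426/0.04630 ≈ 0.31.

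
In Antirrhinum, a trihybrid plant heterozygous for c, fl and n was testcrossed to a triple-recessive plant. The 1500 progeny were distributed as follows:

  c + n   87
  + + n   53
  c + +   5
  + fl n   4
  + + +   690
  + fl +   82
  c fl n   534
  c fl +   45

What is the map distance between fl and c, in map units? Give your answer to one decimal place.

The two most frequent reciprocal classes, c fl n and + + +, are the parental types, so the F1 was c fl n / + + +.
The two rarest classes, + fl n and c + +, are the double crossovers. Comparing them with the parentals, only the c allele has switched, so c is the middle locus and the order is n – c – fl.
Crossovers in the c–fl interval produce the single-crossover classes c + n and + fl + (87 + 82 = 169) plus the double crossovers (9).
RF(c–fl) = (169 + 9) / 1500 = 178/1500 = 0.1187 → 11.9 map units.

11.9 map units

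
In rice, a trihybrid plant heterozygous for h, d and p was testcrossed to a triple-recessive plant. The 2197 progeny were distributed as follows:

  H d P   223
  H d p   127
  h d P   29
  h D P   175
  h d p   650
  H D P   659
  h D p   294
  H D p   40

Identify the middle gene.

p

The two most frequent reciprocal classes, h d p and H D P, are the parental types, so the F1 was h d p / H D P.
The two rarest classes, h d P and H D p, are the double crossovers. Comparing them with the parentals, only the p allele has switched, so p is the middle locus and the order is d – p – h.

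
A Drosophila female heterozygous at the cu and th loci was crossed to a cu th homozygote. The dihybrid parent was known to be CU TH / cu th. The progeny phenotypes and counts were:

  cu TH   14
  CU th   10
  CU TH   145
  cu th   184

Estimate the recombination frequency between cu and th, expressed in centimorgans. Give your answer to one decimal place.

The recombinant classes are CU th and cu TH: 10 + 14 = 24.
Recombination frequency = 24/353 = 0.0680 ≈ 6.8%, i.e. 6.8 centimorgans.

6.8 centimorgans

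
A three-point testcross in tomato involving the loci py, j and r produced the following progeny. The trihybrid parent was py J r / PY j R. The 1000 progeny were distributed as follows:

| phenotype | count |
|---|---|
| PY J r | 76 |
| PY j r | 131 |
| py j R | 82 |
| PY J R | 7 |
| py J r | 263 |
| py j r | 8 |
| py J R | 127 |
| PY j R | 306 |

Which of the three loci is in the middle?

j

The two rarest classes, py j r and PY J R, are the double crossovers. Comparing them with the parentals, only the j allele has switched, so j is the middle locus and the order is r – j – py.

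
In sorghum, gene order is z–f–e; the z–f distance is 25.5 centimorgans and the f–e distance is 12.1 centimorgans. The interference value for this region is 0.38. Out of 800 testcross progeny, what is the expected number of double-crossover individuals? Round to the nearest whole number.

15

Map distances give recombination frequencies of 0.255 and 0.121 for the two intervals.
With interference 0.38 (so coincidence = 0.62), expected double-crossover frequency = 0.255 × 0.121 × 0.62 = 0.01913.
Expected number = 0.01913 × 800 = 15.30 ≈ 15.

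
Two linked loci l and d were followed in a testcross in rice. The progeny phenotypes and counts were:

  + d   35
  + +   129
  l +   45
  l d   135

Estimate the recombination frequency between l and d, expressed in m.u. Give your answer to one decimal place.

The two most frequent classes, + + (129) and l d (135), are the parental types, so the F1 was + + / l d.
The recombinant classes are + d and l +: 35 + 45 = 80.
Recombination frequency = 80/344 = 0.2326 ≈ 23.3%, i.e. 23.3 m.u.

23.3 m.u.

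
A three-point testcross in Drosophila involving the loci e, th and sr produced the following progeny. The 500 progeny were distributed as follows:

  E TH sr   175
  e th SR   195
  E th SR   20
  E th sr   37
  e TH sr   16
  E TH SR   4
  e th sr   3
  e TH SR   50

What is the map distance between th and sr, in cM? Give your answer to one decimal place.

18.8 cM

The two most frequent reciprocal classes, e th SR and E TH sr, are the parental types, so the F1 was e th SR / E TH sr.
The two rarest classes, e th sr and E TH SR, are the double crossovers. Comparing them with the parentals, only the sr allele has switched, so sr is the middle locus and the order is th – sr – e.
Crossovers in the th–sr interval produce the single-crossover classes e TH SR and E th sr (50 + 37 = 87) plus the double crossovers (7).
RF(th–sr) = (87 + 7) / 500 = 94/500 = 0.1880 → 18.8 cM.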